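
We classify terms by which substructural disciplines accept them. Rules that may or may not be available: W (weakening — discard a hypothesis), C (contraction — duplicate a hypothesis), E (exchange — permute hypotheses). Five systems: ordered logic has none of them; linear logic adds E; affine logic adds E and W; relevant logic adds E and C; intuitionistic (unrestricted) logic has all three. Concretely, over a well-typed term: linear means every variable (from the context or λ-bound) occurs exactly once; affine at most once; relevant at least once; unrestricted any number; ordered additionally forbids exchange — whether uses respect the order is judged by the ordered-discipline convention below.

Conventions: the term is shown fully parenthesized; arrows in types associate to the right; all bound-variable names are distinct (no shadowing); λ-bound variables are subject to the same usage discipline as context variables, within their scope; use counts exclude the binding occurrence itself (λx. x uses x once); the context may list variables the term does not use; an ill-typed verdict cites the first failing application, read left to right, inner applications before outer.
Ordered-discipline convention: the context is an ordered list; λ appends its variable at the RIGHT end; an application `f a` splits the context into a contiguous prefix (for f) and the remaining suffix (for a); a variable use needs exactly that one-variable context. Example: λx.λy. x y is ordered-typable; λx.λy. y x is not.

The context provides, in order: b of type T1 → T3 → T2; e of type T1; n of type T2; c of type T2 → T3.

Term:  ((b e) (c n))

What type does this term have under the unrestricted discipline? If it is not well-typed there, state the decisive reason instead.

term : T2
counts: b=1; e=1; n=1; c=1
left-to-right use order: b, e, c, n
typing: ✓ — T2
all disciplines: ordered ✗ | linear ✓ | affine ✓ | relevant ✓ | unrestricted ✓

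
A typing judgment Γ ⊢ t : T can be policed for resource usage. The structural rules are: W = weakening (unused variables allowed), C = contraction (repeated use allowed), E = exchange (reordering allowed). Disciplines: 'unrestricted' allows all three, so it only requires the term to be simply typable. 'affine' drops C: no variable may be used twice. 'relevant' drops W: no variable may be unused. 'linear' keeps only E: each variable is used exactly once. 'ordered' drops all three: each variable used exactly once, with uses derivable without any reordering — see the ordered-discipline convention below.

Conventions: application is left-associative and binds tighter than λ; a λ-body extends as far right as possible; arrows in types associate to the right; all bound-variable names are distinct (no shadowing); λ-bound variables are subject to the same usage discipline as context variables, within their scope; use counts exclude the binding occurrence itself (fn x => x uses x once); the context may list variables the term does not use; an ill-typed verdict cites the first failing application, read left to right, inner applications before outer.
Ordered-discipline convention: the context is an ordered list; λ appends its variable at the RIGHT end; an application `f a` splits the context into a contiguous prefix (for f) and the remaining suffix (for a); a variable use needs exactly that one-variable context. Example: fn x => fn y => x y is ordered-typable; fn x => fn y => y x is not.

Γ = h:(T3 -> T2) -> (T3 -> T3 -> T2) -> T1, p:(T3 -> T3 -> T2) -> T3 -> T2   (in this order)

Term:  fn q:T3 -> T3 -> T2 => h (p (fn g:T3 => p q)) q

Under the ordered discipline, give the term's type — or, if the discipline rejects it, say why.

not well-typed under ordered — repeated use of p ×2, q ×2; g left unused
usage: h: 1, p: 2, q [bound]: 2, g [bound]: 0
order of uses: h, p, p, q, q
typing: well-typed — term : (T3 -> T3 -> T2) -> T1
per-discipline verdicts: ordered ✗, linear ✗, affine ✗, relevant ✗, unrestricted ✓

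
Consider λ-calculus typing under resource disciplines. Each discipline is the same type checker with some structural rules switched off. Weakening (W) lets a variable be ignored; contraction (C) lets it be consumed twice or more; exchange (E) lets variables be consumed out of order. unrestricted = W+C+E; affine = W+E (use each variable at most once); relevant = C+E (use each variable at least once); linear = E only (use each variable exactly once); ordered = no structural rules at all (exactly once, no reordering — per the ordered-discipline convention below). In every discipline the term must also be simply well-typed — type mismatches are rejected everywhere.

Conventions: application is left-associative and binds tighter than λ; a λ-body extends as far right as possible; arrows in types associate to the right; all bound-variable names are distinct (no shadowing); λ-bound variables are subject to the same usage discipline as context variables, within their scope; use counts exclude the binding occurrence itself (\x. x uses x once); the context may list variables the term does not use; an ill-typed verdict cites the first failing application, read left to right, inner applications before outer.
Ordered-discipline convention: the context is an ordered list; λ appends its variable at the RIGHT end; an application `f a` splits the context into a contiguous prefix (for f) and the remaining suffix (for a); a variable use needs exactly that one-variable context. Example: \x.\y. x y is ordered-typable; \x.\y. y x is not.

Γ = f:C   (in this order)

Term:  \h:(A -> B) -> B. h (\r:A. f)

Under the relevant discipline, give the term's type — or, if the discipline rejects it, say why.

not well-typed under relevant — not simply typable
usage: f=1; h (λ-bound)=1; r (λ-bound)=0
uses in reading order: h, f
typing: ill-typed: an application expects A -> B but receives A -> C
all disciplines: ordered ✗ · linear ✗ · affine ✗ · relevant ✗ · unrestricted ✗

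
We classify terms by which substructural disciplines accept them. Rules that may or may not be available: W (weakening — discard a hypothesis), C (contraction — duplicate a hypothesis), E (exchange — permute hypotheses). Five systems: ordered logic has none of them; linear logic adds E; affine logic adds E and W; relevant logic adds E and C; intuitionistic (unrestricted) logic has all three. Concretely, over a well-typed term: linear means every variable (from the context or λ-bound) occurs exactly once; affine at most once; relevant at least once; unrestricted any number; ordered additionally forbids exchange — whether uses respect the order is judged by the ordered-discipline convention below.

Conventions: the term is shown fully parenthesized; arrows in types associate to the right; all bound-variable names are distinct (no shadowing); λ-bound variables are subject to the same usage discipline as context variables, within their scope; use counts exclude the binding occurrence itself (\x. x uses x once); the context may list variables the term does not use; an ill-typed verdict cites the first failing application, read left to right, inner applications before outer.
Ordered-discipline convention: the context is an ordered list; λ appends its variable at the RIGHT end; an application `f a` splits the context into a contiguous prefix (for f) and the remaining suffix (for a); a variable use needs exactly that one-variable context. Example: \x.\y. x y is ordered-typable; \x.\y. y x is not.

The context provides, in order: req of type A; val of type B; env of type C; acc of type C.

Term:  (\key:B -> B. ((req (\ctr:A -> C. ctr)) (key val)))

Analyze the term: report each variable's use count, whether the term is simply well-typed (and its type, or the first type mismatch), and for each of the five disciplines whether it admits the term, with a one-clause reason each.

counts: req=1; val=1; env=0; acc=0; key (bound)=1; ctr (bound)=1
order of uses: req, ctr, key, val
typing: ill-typed: applying a non-function (A)
ordered: ✗, not simply typable
linear: ✗, fails simple typing
affine: ✗, a type mismatch blocks all five
relevant: ✗, the type mismatch rejects it
unrestricted: ✗, not simply typable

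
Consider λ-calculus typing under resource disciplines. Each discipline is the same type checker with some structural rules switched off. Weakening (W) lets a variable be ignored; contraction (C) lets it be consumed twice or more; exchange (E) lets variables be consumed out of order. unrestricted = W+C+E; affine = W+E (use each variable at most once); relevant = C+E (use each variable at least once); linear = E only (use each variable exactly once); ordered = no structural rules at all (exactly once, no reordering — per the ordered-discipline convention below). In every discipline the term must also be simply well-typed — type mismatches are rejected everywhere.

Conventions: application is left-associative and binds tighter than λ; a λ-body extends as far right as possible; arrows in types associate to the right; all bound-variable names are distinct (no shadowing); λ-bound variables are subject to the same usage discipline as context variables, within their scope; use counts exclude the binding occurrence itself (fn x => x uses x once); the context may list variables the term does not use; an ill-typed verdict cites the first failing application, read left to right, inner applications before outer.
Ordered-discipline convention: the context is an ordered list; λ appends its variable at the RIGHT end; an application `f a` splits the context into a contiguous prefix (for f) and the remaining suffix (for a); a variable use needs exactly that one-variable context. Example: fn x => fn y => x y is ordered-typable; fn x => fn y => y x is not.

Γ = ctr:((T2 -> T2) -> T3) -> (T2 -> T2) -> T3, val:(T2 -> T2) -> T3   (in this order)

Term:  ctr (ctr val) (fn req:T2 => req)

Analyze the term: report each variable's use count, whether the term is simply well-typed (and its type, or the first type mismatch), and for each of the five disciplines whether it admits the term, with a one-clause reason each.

counts: ctr ×2; val ×1; req (λ-bound) ×1
use order (left to right): ctr, ctr, val, req
typing: the term checks, with type T3
ordered ✗ (ctr ×2 used more than once (contraction))
linear ✗ (ctr ×2 used more than once (contraction))
affine ✗ (ctr ×2 used more than once (contraction))
relevant ✓ (every one of ctr, val, req appears)
unrestricted ✓ (well-typed at T3; no restrictions here)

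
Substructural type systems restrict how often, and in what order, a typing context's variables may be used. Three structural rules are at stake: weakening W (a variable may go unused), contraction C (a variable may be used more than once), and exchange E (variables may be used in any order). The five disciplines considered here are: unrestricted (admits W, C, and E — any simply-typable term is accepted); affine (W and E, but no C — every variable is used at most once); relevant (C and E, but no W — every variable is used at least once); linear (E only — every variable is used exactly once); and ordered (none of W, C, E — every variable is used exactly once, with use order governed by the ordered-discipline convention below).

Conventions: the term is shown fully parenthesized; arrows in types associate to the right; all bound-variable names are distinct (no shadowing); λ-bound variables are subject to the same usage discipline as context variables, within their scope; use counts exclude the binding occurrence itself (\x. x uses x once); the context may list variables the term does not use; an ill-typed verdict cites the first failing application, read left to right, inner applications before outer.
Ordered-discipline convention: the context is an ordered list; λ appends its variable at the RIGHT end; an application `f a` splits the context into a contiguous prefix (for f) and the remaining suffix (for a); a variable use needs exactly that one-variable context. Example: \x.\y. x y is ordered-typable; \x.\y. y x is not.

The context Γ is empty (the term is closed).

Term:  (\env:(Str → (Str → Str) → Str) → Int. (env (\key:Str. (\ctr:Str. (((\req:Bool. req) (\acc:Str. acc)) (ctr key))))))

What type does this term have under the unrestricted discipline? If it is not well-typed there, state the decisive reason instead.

not well-typed under unrestricted — fails simple typing
variable uses: env (bound): 1, key (bound): 1, ctr (bound): 1, req (bound): 1, acc (bound): 1
use order (left to right): env, req, acc, ctr, key
typing: ill-typed: an argument Str → Str mismatches the expected Bool
across the five disciplines: ordered ✗, linear ✗, affine ✗, relevant ✗, unrestricted ✗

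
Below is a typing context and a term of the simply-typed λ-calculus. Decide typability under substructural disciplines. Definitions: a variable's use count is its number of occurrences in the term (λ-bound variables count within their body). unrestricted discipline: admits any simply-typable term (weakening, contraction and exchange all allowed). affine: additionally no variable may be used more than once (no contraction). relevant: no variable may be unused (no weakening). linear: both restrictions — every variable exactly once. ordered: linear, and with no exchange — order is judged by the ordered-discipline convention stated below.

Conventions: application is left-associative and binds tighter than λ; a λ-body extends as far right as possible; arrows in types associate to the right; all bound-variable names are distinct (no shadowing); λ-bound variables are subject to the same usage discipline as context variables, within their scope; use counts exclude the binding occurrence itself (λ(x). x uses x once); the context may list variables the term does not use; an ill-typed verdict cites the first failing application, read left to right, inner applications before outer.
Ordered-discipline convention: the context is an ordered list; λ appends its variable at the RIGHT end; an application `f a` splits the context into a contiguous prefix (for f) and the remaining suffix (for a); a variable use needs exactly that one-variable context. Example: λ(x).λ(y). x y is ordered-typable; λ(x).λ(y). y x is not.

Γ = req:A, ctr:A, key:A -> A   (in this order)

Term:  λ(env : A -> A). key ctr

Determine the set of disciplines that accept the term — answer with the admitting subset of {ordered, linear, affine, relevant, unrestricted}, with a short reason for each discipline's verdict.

admitted by: affine, unrestricted
counts: req: 0, ctr: 1, key: 1, env (λ-bound): 0
use order (left to right): key, ctr
typing: the term checks, with type (A -> A) -> A
ordered: ✗, unused: req, env — weakening required
linear: ✗, unused: req, env — weakening required
affine: ✓, req, ctr, key, env: no repeats, contraction unneeded
relevant: ✗, unused: req, env — weakening required
unrestricted: ✓, typability at (A -> A) -> A is all that's needed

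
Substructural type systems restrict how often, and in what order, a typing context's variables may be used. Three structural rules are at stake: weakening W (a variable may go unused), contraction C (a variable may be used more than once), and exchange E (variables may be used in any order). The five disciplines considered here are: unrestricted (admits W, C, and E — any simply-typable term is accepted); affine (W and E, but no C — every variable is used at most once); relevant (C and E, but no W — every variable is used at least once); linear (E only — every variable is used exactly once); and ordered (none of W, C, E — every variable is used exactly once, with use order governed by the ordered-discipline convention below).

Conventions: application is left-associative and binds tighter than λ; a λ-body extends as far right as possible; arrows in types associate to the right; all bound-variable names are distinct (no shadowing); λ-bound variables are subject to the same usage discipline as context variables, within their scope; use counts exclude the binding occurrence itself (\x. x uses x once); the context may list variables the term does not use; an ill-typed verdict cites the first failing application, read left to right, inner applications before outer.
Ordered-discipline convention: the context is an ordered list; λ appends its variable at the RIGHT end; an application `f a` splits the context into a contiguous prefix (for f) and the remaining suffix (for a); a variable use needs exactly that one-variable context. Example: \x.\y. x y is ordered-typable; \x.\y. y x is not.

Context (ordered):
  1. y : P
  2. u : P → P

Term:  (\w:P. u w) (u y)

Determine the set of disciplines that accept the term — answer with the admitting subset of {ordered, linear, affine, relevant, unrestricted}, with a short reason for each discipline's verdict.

admitted by: relevant, unrestricted
counts: y: 1; u: 2; w [bound]: 1
use order (left to right): u, w, u, y
typing: well-typed — term : P
ordered ✗ (repeated use of u ×2)
linear ✗ (repeated use of u ×2)
affine ✗ (repeated use of u ×2)
relevant ✓ (at least one use each (y, u, w))
unrestricted ✓ (typability at P is all that's needed)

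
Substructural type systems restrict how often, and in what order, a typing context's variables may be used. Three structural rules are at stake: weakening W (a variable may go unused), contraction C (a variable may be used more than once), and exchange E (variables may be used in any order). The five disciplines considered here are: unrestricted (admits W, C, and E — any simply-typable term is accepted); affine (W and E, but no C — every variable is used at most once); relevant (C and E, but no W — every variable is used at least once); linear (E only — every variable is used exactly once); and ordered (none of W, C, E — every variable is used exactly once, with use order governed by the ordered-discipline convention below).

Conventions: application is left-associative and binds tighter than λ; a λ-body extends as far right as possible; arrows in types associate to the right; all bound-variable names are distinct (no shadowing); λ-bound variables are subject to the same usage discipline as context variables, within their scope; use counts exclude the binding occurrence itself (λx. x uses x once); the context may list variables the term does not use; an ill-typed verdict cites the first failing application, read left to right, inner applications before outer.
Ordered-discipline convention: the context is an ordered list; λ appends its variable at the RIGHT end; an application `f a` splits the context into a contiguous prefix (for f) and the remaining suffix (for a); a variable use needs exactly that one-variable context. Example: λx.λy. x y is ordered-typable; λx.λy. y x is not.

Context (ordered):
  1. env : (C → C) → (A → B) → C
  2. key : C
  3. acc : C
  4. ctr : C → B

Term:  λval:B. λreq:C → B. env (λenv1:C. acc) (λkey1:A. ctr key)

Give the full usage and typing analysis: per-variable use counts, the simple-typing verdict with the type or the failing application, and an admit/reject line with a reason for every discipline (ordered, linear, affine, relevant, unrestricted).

variable uses: env: 1, key: 1, acc: 1, ctr: 1, val (bound): 0, req (bound): 0, env1 (bound): 0, key1 (bound): 0
use order (left to right): env, acc, ctr, key
typing: well-typed at B → (C → B) → C
ordered: ✗, val, req, env1, key1 left unused
linear: ✗, val, req, env1, key1 left unused
affine: ✓, at most one use each (env, key, acc, ctr, val, req, env1, key1)
relevant: ✗, val, req, env1, key1 left unused
unrestricted: ✓, simply typable at B → (C → B) → C; W, C, E all held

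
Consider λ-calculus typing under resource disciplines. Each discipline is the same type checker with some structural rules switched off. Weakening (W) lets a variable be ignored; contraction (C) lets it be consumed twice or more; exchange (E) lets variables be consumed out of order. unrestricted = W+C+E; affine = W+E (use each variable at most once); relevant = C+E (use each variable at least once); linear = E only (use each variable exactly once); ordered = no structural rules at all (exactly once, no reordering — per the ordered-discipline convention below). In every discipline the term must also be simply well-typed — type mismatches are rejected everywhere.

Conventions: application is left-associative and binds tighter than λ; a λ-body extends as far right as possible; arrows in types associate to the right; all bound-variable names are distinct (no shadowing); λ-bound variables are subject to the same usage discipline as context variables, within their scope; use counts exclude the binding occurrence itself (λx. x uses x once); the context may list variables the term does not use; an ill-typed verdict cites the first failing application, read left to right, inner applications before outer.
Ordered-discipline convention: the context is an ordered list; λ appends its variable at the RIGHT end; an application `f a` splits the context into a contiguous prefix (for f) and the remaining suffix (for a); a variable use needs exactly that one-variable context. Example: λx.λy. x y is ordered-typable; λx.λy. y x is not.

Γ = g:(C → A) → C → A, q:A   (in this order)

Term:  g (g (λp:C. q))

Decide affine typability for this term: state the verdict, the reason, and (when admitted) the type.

no — uses contraction: g ×2
use counts: g: 2; q: 1; p (λ-bound): 0
use order (left to right): g, g, q
typing: well-typed at C → A
per-discipline verdicts: ordered ✗ · linear ✗ · affine ✗ · relevant ✗ · unrestricted ✓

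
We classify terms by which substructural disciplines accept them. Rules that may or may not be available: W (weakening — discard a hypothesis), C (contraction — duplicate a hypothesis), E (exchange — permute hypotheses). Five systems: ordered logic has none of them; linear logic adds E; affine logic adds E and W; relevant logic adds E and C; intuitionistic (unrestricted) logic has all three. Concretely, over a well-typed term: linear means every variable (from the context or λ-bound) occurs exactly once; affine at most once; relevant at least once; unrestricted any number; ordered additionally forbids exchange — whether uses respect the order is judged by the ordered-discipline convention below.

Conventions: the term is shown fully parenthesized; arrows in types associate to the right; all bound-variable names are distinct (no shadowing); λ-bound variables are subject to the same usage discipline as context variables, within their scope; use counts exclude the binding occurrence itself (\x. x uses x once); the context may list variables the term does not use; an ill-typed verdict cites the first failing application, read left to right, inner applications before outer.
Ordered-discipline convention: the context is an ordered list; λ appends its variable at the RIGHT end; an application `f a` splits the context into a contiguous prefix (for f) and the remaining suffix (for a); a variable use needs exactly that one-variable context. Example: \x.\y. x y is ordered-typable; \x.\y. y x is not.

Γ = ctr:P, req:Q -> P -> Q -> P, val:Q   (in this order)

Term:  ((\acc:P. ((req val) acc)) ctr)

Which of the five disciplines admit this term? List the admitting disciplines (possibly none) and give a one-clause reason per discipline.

admitting disciplines: linear, affine, relevant, unrestricted
usage: ctr ×1, req ×1, val ×1, acc (λ-bound) ×1
left-to-right use order: req, val, acc, ctr
typing: well-typed at Q -> P
ordered: ✗, no contiguous prefix/suffix split fits req, val, acc, ctr
linear: ✓, ctr, req, val, acc: one use apiece
affine: ✓, ctr, req, val, acc: no repeats, contraction unneeded
relevant: ✓, at least one use each (ctr, req, val, acc)
unrestricted: ✓, type-checks (Q -> P) and nothing is barred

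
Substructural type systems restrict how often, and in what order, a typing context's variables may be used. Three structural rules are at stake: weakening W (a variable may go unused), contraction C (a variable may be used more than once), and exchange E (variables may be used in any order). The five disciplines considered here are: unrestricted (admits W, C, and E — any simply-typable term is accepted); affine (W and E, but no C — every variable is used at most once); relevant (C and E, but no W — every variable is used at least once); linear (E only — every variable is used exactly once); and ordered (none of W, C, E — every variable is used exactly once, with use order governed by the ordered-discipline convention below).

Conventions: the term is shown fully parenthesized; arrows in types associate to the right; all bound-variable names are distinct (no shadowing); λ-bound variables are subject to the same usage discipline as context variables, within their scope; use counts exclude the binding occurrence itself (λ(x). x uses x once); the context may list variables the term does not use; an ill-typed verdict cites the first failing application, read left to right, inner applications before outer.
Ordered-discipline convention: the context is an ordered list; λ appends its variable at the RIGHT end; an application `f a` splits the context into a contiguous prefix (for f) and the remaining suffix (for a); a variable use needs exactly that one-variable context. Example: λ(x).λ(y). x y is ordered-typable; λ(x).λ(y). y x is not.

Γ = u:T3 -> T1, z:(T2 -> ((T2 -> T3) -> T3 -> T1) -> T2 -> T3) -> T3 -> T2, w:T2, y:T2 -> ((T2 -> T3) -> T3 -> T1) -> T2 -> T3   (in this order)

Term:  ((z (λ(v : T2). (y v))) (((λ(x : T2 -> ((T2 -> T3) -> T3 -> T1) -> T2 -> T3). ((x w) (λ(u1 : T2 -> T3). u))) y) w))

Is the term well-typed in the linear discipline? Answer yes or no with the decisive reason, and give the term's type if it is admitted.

no — w ×2, y ×2 used more than once (contraction); needs weakening: u1 unused
counts: u: 1, z: 1, w: 2, y: 2, v (λ-bound): 1, x (λ-bound): 1, u1 (λ-bound): 0
use order (left to right): z, y, v, x, w, u, y, w
typing: well-typed at T2
per-discipline verdicts: ordered ✗ | linear ✗ | affine ✗ | relevant ✗ | unrestricted ✓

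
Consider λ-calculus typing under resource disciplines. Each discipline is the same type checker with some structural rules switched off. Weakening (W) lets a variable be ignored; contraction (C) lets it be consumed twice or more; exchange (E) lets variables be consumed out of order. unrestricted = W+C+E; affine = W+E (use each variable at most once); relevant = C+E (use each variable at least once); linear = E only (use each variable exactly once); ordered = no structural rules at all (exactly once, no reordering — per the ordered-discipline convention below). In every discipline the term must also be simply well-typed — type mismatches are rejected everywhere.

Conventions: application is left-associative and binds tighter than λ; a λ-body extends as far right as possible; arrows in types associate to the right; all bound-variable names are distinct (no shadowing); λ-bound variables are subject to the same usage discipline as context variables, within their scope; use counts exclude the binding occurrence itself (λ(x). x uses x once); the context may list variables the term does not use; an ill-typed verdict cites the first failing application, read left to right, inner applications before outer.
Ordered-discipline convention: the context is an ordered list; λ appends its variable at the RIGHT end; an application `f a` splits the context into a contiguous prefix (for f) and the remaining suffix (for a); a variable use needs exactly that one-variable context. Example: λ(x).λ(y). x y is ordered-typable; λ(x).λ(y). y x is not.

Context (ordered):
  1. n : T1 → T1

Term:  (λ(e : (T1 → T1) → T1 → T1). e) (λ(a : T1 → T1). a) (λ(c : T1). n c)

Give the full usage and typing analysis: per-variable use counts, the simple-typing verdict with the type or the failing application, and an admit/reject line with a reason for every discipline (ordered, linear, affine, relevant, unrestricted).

use counts: n: 1; e [bound]: 1; a [bound]: 1; c [bound]: 1
uses in reading order: e, a, n, c
typing: ✓ — T1 → T1
ordered: ✓, one use each (n, e, a, c); ordered split holds
linear: ✓, exactly-once usage across n, e, a, c
affine: ✓, none of n, e, a, c used more than once
relevant: ✓, none of n, e, a, c goes unused
unrestricted: ✓, type-checks (T1 → T1) and nothing is barred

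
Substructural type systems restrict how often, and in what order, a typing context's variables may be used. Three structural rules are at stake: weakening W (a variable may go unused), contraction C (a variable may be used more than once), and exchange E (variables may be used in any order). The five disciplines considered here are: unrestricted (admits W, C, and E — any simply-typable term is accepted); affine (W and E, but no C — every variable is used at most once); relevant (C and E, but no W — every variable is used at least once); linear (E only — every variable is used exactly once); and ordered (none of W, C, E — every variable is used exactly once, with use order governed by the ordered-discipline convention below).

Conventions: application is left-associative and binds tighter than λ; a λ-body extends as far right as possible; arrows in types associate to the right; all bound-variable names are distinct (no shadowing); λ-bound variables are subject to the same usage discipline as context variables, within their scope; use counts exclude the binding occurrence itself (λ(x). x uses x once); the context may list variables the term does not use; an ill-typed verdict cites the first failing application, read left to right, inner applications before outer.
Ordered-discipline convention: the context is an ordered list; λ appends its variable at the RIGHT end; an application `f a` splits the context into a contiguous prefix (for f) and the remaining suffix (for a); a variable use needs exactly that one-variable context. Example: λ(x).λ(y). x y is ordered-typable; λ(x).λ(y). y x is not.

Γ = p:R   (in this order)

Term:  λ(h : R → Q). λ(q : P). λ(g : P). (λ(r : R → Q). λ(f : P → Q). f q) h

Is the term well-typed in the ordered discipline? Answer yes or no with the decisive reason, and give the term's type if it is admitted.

no — unused: p, g, r — weakening required
usage: p: 0, h (bound): 1, q (bound): 1, g (bound): 0, r (bound): 0, f (bound): 1
left-to-right use order: f, q, h
typing: the term checks, with type (R → Q) → P → P → (P → Q) → Q
all disciplines: ordered ✗ | linear ✗ | affine ✓ | relevant ✗ | unrestricted ✓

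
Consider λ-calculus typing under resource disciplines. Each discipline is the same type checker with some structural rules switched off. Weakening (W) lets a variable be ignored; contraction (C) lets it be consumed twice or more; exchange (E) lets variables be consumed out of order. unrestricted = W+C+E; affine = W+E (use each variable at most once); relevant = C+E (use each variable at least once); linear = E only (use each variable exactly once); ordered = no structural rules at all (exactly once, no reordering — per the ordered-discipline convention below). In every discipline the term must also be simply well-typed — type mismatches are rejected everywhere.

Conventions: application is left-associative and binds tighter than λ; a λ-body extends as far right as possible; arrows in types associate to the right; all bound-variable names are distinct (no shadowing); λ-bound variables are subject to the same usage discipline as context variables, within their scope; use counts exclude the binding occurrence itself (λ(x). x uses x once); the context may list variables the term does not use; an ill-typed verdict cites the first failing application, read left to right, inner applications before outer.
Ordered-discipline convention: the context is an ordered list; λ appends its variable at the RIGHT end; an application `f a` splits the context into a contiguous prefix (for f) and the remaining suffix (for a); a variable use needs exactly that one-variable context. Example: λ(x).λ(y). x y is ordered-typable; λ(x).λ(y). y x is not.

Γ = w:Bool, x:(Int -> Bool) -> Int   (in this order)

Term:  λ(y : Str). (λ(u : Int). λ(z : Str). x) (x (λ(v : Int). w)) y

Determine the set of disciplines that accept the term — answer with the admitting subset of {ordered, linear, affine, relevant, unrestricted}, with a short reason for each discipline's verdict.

admitted by: unrestricted
variable uses: w=1; x=2; y [bound]=1; u [bound]=0; z [bound]=0; v [bound]=0
order of uses: x, x, w, y
typing: the term checks, with type Str -> (Int -> Bool) -> Int
ordered: ✗ — needs contraction — x ×2; unused: u, z, v — weakening required
linear: ✗ — needs contraction — x ×2; unused: u, z, v — weakening required
affine: ✗ — needs contraction — x ×2
relevant: ✗ — unused: u, z, v — weakening required
unrestricted: ✓ — well-typed at Str -> (Int -> Bool) -> Int; no restrictions here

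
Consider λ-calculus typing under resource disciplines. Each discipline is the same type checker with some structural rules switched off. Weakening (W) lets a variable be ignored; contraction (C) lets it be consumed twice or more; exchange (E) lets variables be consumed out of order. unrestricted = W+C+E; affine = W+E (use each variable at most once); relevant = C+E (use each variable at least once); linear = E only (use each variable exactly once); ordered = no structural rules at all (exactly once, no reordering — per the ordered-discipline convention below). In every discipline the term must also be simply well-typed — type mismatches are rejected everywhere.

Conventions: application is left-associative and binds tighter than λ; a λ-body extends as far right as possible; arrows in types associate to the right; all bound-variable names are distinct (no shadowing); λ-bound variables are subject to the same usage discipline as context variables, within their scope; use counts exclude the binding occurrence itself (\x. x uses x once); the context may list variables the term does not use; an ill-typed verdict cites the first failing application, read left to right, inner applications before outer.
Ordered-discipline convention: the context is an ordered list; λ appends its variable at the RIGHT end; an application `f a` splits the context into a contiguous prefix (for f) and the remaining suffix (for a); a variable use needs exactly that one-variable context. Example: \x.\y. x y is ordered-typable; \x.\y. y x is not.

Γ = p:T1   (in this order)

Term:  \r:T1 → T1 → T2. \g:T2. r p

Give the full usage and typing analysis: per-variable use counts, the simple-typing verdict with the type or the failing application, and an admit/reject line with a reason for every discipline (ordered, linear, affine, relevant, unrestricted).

usage: p: 1, r (λ-bound): 1, g (λ-bound): 0
use order (left to right): r, p
typing: ✓ — (T1 → T1 → T2) → T2 → T1 → T2
ordered ✗ (unused: g — weakening required)
linear ✗ (unused: g — weakening required)
affine ✓ (no duplicate uses among p, r, g)
relevant ✗ (unused: g — weakening required)
unrestricted ✓ (typability at (T1 → T1 → T2) → T2 → T1 → T2 is all that's needed)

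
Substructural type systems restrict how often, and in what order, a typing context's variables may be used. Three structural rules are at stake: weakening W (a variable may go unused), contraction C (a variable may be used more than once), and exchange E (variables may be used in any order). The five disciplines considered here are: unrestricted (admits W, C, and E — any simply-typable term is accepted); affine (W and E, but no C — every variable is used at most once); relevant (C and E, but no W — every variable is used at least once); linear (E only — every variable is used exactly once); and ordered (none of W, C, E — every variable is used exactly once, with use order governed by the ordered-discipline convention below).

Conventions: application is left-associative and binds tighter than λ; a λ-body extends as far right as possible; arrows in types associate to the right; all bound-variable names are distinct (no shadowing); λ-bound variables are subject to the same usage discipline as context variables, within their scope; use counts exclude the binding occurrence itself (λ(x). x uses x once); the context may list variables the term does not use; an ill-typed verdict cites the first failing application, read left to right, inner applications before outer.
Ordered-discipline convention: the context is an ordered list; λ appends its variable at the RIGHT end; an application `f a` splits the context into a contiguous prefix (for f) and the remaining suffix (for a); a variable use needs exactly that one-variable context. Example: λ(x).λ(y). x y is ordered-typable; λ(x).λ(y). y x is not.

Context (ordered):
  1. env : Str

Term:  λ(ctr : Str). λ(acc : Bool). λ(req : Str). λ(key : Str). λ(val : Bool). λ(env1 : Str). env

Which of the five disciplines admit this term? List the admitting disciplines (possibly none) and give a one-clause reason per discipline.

accepted by: affine, unrestricted
variable uses: env: 1, ctr [bound]: 0, acc [bound]: 0, req [bound]: 0, key [bound]: 0, val [bound]: 0, env1 [bound]: 0
use order (left to right): env
typing: well-typed at Str -> Bool -> Str -> Str -> Bool -> Str -> Str
ordered ✗ (unused: ctr, acc, req, key, val, env1 — weakening required)
linear ✗ (unused: ctr, acc, req, key, val, env1 — weakening required)
affine ✓ (env, ctr, acc, req, key, val, env1: no repeats, contraction unneeded)
relevant ✗ (unused: ctr, acc, req, key, val, env1 — weakening required)
unrestricted ✓ (type-checks (Str -> Bool -> Str -> Str -> Bool -> Str -> Str) and nothing is barred)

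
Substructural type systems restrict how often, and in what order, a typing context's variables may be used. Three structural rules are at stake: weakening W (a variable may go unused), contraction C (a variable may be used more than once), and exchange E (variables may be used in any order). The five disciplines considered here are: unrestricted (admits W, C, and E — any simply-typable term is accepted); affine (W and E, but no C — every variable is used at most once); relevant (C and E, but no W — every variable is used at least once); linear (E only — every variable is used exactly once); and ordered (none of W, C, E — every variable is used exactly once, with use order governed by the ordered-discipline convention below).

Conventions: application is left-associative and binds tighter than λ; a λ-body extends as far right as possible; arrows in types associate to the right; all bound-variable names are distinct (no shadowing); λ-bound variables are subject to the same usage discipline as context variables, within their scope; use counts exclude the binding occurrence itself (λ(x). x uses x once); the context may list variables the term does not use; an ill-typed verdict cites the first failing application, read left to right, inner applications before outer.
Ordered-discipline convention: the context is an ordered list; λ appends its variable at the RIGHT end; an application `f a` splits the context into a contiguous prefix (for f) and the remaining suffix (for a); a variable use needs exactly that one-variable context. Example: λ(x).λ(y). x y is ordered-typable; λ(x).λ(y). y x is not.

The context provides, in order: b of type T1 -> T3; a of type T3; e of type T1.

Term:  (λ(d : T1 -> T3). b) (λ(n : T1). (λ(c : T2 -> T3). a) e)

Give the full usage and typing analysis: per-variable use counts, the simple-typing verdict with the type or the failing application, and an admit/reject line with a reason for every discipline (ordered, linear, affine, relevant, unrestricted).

usage: b ×1, a ×1, e ×1, d (λ-bound) ×0, n (λ-bound) ×0, c (λ-bound) ×0
use order (left to right): b, a, e
typing: ill-typed: an application expects T2 -> T3 but receives T1
ordered: ✗, not simply typable
linear: ✗, fails simple typing
affine: ✗, a type mismatch blocks all five
relevant: ✗, the type mismatch rejects it
unrestricted: ✗, not simply typable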